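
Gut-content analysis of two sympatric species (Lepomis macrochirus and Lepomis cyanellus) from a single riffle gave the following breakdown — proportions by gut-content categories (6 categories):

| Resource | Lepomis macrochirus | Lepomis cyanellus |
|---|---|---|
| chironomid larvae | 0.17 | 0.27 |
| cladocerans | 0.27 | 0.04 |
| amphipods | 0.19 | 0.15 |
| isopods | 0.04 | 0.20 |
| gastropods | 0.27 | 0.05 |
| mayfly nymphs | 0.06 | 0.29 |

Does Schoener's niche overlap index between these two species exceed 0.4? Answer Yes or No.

Σ|p₁ᵢ − p₂ᵢ| = 0.10 + 0.23 + 0.04 + 0.16 + 0.22 + 0.23 = 0.98
D = 1 − ½ × 0.98 = 1 − 0.490 = 0.5100
D = 0.5100 > 0.4 → Yes.

Yes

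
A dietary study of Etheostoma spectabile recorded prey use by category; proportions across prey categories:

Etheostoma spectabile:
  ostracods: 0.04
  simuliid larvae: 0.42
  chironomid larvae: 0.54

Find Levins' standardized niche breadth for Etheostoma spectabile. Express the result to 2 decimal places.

Σpᵢ² = 0.04² + 0.42² + 0.54² = 0.0016 + 0.1764 + 0.2916 = 0.4696
B = 1 / 0.4696 = 2.1295
Bₛ = (B − 1)/(n − 1) = (2.1295 − 1)/(3 − 1) = 1.1295/2 = 0.5648

0.56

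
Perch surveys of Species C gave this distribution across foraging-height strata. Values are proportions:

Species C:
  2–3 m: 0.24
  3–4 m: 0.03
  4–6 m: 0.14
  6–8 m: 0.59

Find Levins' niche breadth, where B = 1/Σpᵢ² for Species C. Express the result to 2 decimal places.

Σpᵢ² = 0.24² + 0.03² + 0.14² + 0.59² = 0.0576 + 0.0009 + 0.0196 + 0.3481 = 0.4262
B = 1 / 0.4262 = 2.3463

2.35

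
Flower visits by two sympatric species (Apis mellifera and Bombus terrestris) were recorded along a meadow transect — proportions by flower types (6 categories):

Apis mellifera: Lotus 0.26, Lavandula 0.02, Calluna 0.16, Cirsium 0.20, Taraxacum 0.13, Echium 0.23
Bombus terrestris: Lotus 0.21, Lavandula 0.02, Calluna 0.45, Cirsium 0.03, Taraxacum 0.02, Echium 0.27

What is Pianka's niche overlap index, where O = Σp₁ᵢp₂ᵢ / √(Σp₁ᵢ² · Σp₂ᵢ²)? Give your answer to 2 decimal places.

Σ p₁ᵢp₂ᵢ = 0.0546 + 0.0004 + 0.0720 + 0.0060 + 0.0026 + 0.0621 = 0.1977
Σp_1ᵢ² = 0.26² + 0.02² + 0.16² + 0.20² + 0.13² + 0.23² = 0.0676 + 0.0004 + 0.0256 + 0.0400 + 0.0169 + 0.0529 = 0.2034
Σp_2ᵢ² = 0.21² + 0.02² + 0.45² + 0.03² + 0.02² + 0.27² = 0.0441 + 0.0004 + 0.2025 + 0.0009 + 0.0004 + 0.0729 = 0.3212
O = 0.1977 / √(0.2034 × 0.3212) = 0.1977 / 0.25560 = 0.7735

0.77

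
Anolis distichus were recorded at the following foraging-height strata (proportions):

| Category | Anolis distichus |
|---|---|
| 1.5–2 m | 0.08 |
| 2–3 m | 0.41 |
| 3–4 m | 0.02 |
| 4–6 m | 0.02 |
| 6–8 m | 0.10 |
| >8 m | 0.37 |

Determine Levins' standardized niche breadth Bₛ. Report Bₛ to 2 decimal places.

Σpᵢ² = 0.08² + 0.41² + 0.02² + 0.02² + 0.10² + 0.37² = 0.0064 + 0.1681 + 0.0004 + 0.0004 + 0.0100 + 0.1369 = 0.3222
B = 1 / 0.3222 = 3.1037
Bₛ = (B − 1)/(n − 1) = (3.1037 − 1)/(6 − 1) = 2.1037/5 = 0.4207

0.42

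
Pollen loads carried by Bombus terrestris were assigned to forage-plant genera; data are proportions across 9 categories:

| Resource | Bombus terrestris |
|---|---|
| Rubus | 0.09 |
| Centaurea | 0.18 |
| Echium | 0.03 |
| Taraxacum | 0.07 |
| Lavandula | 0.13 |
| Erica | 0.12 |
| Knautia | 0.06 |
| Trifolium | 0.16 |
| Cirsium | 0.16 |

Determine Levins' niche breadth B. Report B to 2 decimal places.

7.55

Σpᵢ² = 0.09² + 0.18² + 0.03² + 0.07² + 0.13² + 0.12² + 0.06² + 0.16² + 0.16² = 0.0081 + 0.0324 + 0.0009 + 0.0049 + 0.0169 + 0.0144 + 0.0036 + 0.0256 + 0.0256 = 0.1324
B = 1 / 0.1324 = 7.5529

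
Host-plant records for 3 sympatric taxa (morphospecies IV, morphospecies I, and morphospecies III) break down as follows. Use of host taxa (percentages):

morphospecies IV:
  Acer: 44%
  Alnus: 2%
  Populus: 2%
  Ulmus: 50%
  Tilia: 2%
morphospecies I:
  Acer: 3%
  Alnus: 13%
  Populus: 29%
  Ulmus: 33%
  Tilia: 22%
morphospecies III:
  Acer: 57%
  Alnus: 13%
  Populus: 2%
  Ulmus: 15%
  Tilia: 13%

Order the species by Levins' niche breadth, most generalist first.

Convert percentages to proportions (divide by 100).
Σp_IVᵢ² = 0.44² + 0.02² + 0.02² + 0.50² + 0.02² = 0.1936 + 0.0004 + 0.0004 + 0.2500 + 0.0004 = 0.4448
B_IV = 1 / 0.4448 = 2.2482
Σp_Iᵢ² = 0.03² + 0.13² + 0.29² + 0.33² + 0.22² = 0.0009 + 0.0169 + 0.0841 + 0.1089 + 0.0484 = 0.2592
B_I = 1 / 0.2592 = 3.8580
Σp_IIIᵢ² = 0.57² + 0.13² + 0.02² + 0.15² + 0.13² = 0.3249 + 0.0169 + 0.0004 + 0.0225 + 0.0169 = 0.3816
B_III = 1 / 0.3816 = 2.6205
Ranking by B (broadest → narrowest): morphospecies I (3.86) > morphospecies III (2.62) > morphospecies IV (2.25)

morphospecies I > morphospecies III > morphospecies IV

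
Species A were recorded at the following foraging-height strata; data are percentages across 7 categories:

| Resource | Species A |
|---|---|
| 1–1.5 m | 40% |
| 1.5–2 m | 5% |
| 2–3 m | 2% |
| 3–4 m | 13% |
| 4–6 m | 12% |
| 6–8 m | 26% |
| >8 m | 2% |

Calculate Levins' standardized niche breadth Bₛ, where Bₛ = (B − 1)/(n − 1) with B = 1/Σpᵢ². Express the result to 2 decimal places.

Convert percentages to proportions (divide by 100).
Σpᵢ² = 0.40² + 0.05² + 0.02² + 0.13² + 0.12² + 0.26² + 0.02² = 0.1600 + 0.0025 + 0.0004 + 0.0169 + 0.0144 + 0.0676 + 0.0004 = 0.2622
B = 1 / 0.2622 = 3.8139
Bₛ = (B − 1)/(n − 1) = (3.8139 − 1)/(7 − 1) = 2.8139/6 = 0.4690

0.47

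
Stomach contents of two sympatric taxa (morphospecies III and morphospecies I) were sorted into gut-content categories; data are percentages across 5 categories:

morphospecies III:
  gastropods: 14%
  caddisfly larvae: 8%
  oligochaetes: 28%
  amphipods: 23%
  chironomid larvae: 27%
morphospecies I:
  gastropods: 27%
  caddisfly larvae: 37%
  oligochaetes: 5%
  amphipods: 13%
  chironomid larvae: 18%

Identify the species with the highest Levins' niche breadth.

Convert percentages to proportions (divide by 100).
Σp_IIIᵢ² = 0.14² + 0.08² + 0.28² + 0.23² + 0.27² = 0.0196 + 0.0064 + 0.0784 + 0.0529 + 0.0729 = 0.2302
B_III = 1 / 0.2302 = 4.3440
Σp_Iᵢ² = 0.27² + 0.37² + 0.05² + 0.13² + 0.18² = 0.0729 + 0.1369 + 0.0025 + 0.0169 + 0.0324 = 0.2616
B_I = 1 / 0.2616 = 3.8226
Highest B → broadest niche (most generalist): morphospecies III (B = 4.34).

morphospecies III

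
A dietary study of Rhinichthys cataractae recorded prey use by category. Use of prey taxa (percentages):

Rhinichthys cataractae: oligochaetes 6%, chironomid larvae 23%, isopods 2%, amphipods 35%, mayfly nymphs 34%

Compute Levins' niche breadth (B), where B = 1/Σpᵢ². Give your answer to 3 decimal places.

3.390

Convert percentages to proportions (divide by 100).
Σpᵢ² = 0.06² + 0.23² + 0.02² + 0.35² + 0.34² = 0.0036 + 0.0529 + 0.0004 + 0.1225 + 0.1156 = 0.2950
B = 1 / 0.2950 = 3.38983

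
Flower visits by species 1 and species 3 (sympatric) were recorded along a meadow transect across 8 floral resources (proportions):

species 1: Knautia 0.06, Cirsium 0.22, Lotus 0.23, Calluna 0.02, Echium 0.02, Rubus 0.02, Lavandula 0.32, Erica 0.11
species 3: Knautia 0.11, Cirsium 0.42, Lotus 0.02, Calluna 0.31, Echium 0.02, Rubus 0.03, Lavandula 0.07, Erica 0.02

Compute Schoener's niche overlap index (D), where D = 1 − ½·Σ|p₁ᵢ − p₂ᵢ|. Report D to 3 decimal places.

0.450

Σ|p₁ᵢ − p₂ᵢ| = 0.05 + 0.20 + 0.21 + 0.29 + 0.00 + 0.01 + 0.25 + 0.09 = 1.10
D = 1 − ½ × 1.10 = 1 − 0.550 = 0.45000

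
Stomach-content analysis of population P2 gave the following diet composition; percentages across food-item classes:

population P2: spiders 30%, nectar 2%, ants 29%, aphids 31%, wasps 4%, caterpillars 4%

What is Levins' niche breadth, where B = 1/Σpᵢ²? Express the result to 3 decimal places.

3.652

Convert percentages to proportions (divide by 100).
Σpᵢ² = 0.30² + 0.02² + 0.29² + 0.31² + 0.04² + 0.04² = 0.0900 + 0.0004 + 0.0841 + 0.0961 + 0.0016 + 0.0016 = 0.2738
B = 1 / 0.2738 = 3.65230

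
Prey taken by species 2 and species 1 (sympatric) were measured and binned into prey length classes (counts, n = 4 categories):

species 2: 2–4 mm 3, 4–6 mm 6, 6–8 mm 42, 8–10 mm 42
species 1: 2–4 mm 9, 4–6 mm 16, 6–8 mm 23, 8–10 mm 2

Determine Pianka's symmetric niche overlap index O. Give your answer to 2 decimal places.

Proportions for species 2 (n=93): 3/93=0.0323, 6/93=0.0645, 42/93=0.4516, 42/93=0.4516
Proportions for species 1 (n=50): 9/50=0.1800, 16/50=0.3200, 23/50=0.4600, 2/50=0.0400
Σ p₁ᵢp₂ᵢ = 0.005814 + 0.020640 + 0.207736 + 0.018064 = 0.252254
Σp_1ᵢ² = 0.0323² + 0.0645² + 0.4516² + 0.4516² = 0.001043 + 0.004160 + 0.203943 + 0.203943 = 0.413089
Σp_2ᵢ² = 0.1800² + 0.3200² + 0.4600² + 0.0400² = 0.032400 + 0.102400 + 0.211600 + 0.001600 = 0.348000
O = 0.252254 / √(0.413089 × 0.348000) = 0.252254 / 0.3791503 = 0.6653

0.67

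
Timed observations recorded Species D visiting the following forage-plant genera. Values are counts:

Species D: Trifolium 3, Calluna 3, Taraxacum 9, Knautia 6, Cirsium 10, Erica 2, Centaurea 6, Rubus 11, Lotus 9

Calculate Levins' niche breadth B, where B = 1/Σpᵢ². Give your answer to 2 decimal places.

Proportions for Species D (n=59): 3/59=0.0508, 3/59=0.0508, 9/59=0.1525, 6/59=0.1017, 10/59=0.1695, 2/59=0.0339, 6/59=0.1017, 11/59=0.1864, 9/59=0.1525
Σpᵢ² = 0.0508² + 0.0508² + 0.1525² + 0.1017² + 0.1695² + 0.0339² + 0.1017² + 0.1864² + 0.1525² = 0.002581 + 0.002581 + 0.023256 + 0.010343 + 0.028730 + 0.001149 + 0.010343 + 0.034745 + 0.023256 = 0.136984
B = 1 / 0.136984 = 7.3001

7.30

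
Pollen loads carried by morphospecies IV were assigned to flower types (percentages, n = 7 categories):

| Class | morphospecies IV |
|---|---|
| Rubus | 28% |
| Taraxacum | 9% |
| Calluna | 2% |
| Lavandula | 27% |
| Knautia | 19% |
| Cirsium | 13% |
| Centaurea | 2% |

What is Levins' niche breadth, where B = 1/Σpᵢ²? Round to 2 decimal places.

4.69

Convert percentages to proportions (divide by 100).
Σpᵢ² = 0.28² + 0.09² + 0.02² + 0.27² + 0.19² + 0.13² + 0.02² = 0.0784 + 0.0081 + 0.0004 + 0.0729 + 0.0361 + 0.0169 + 0.0004 = 0.2132
B = 1 / 0.2132 = 4.6904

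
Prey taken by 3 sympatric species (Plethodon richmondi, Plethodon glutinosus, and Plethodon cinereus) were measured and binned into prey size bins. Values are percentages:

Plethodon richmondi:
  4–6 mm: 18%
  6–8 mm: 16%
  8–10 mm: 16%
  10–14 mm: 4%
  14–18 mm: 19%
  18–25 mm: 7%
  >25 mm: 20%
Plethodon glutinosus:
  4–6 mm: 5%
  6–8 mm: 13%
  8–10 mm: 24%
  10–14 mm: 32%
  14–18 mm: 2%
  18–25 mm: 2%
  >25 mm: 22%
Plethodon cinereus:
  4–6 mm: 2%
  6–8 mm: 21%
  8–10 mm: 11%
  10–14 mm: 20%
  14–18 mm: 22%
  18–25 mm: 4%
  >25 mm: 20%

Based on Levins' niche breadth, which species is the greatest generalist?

Convert percentages to proportions (divide by 100).
Σp_richᵢ² = 0.18² + 0.16² + 0.16² + 0.04² + 0.19² + 0.07² + 0.20² = 0.0324 + 0.0256 + 0.0256 + 0.0016 + 0.0361 + 0.0049 + 0.0400 = 0.1662
B_rich = 1 / 0.1662 = 6.0168
Σp_glutᵢ² = 0.05² + 0.13² + 0.24² + 0.32² + 0.02² + 0.02² + 0.22² = 0.0025 + 0.0169 + 0.0576 + 0.1024 + 0.0004 + 0.0004 + 0.0484 = 0.2286
B_glut = 1 / 0.2286 = 4.3745
Σp_cineᵢ² = 0.02² + 0.21² + 0.11² + 0.20² + 0.22² + 0.04² + 0.20² = 0.0004 + 0.0441 + 0.0121 + 0.0400 + 0.0484 + 0.0016 + 0.0400 = 0.1866
B_cine = 1 / 0.1866 = 5.3591
Highest B → broadest niche (most generalist): Plethodon richmondi (B = 6.02).

Plethodon richmondi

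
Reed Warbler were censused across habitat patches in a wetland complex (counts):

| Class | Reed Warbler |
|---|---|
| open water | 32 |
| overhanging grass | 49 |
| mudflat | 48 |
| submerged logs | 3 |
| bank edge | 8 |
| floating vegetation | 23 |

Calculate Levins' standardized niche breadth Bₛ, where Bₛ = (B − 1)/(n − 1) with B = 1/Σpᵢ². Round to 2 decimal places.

Proportions for Reed Warbler (n=163): 32/163=0.1963, 49/163=0.3006, 48/163=0.2945, 3/163=0.0184, 8/163=0.0491, 23/163=0.1411
Σpᵢ² = 0.1963² + 0.3006² + 0.2945² + 0.0184² + 0.0491² + 0.1411² = 0.038534 + 0.090360 + 0.086730 + 0.000339 + 0.002411 + 0.019909 = 0.238283
B = 1 / 0.238283 = 4.1967
Bₛ = (B − 1)/(n − 1) = (4.1967 − 1)/(6 − 1) = 3.1967/5 = 0.6393

0.64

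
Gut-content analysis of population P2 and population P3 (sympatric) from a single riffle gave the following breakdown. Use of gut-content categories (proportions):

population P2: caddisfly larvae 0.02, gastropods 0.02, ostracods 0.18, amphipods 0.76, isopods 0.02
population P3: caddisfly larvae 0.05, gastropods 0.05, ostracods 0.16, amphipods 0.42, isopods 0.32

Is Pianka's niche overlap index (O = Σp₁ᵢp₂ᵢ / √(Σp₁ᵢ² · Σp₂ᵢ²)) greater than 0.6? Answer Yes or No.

Σ p₁ᵢp₂ᵢ = 0.0010 + 0.0010 + 0.0288 + 0.3192 + 0.0064 = 0.3564
Σp_1ᵢ² = 0.02² + 0.02² + 0.18² + 0.76² + 0.02² = 0.0004 + 0.0004 + 0.0324 + 0.5776 + 0.0004 = 0.6112
Σp_2ᵢ² = 0.05² + 0.05² + 0.16² + 0.42² + 0.32² = 0.0025 + 0.0025 + 0.0256 + 0.1764 + 0.1024 = 0.3094
O = 0.3564 / √(0.6112 × 0.3094) = 0.3564 / 0.43486 = 0.8196
O = 0.8196 > 0.6 → Yes.

Yes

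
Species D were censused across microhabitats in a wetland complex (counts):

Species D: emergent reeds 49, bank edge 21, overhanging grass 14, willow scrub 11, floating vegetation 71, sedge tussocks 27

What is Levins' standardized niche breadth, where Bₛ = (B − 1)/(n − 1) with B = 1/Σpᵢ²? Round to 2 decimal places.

Proportions for Species D (n=193): 49/193=0.2539, 21/193=0.1088, 14/193=0.0725, 11/193=0.0570, 71/193=0.3679, 27/193=0.1399
Σpᵢ² = 0.2539² + 0.1088² + 0.0725² + 0.0570² + 0.3679² + 0.1399² = 0.064465 + 0.011837 + 0.005256 + 0.003249 + 0.135350 + 0.019572 = 0.239729
B = 1 / 0.239729 = 4.1714
Bₛ = (B − 1)/(n − 1) = (4.1714 − 1)/(6 − 1) = 3.1714/5 = 0.6343

0.63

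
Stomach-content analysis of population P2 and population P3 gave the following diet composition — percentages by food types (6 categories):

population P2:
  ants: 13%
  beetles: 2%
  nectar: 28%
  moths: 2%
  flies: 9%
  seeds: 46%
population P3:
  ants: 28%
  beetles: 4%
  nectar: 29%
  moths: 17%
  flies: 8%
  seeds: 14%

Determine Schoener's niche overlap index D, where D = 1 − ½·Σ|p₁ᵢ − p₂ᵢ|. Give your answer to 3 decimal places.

Convert percentages to proportions (divide by 100).
Σ|p₁ᵢ − p₂ᵢ| = 0.15 + 0.02 + 0.01 + 0.15 + 0.01 + 0.32 = 0.66
D = 1 − ½ × 0.66 = 1 − 0.330 = 0.67000

0.670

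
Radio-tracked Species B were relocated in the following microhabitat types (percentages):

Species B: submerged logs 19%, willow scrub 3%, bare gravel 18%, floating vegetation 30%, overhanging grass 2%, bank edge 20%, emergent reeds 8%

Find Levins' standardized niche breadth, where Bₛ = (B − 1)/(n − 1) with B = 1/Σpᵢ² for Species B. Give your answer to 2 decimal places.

Convert percentages to proportions (divide by 100).
Σpᵢ² = 0.19² + 0.03² + 0.18² + 0.30² + 0.02² + 0.20² + 0.08² = 0.0361 + 0.0009 + 0.0324 + 0.0900 + 0.0004 + 0.0400 + 0.0064 = 0.2062
B = 1 / 0.2062 = 4.8497
Bₛ = (B − 1)/(n − 1) = (4.8497 − 1)/(7 − 1) = 3.8497/6 = 0.6416

0.64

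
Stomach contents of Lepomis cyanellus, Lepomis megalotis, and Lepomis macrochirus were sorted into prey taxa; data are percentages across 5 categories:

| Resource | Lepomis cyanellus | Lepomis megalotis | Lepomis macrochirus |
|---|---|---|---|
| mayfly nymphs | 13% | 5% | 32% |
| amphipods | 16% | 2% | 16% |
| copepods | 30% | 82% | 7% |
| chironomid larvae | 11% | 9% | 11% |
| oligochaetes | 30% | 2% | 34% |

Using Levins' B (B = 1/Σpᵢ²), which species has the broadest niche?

Convert percentages to proportions (divide by 100).
Σp_cyanᵢ² = 0.13² + 0.16² + 0.30² + 0.11² + 0.30² = 0.0169 + 0.0256 + 0.0900 + 0.0121 + 0.0900 = 0.2346
B_cyan = 1 / 0.2346 = 4.2626
Σp_megaᵢ² = 0.05² + 0.02² + 0.82² + 0.09² + 0.02² = 0.0025 + 0.0004 + 0.6724 + 0.0081 + 0.0004 = 0.6838
B_mega = 1 / 0.6838 = 1.4624
Σp_macrᵢ² = 0.32² + 0.16² + 0.07² + 0.11² + 0.34² = 0.1024 + 0.0256 + 0.0049 + 0.0121 + 0.1156 = 0.2606
B_macr = 1 / 0.2606 = 3.8373
Highest B → broadest niche (most generalist): Lepomis cyanellus (B = 4.26).

Lepomis cyanellus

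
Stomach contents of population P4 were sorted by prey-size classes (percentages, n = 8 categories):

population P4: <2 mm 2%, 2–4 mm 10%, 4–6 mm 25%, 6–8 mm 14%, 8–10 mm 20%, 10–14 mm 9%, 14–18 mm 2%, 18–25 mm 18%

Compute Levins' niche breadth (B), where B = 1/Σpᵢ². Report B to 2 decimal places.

Convert percentages to proportions (divide by 100).
Σpᵢ² = 0.02² + 0.10² + 0.25² + 0.14² + 0.20² + 0.09² + 0.02² + 0.18² = 0.0004 + 0.0100 + 0.0625 + 0.0196 + 0.0400 + 0.0081 + 0.0004 + 0.0324 = 0.1734
B = 1 / 0.1734 = 5.7670

5.77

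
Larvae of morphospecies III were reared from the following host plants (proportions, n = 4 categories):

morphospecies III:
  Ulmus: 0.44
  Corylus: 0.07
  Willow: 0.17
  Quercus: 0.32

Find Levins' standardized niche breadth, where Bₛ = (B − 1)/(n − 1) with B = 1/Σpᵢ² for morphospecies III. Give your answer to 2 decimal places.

0.68

Σpᵢ² = 0.44² + 0.07² + 0.17² + 0.32² = 0.1936 + 0.0049 + 0.0289 + 0.1024 = 0.3298
B = 1 / 0.3298 = 3.0321
Bₛ = (B − 1)/(n − 1) = (3.0321 − 1)/(4 − 1) = 2.0321/3 = 0.6774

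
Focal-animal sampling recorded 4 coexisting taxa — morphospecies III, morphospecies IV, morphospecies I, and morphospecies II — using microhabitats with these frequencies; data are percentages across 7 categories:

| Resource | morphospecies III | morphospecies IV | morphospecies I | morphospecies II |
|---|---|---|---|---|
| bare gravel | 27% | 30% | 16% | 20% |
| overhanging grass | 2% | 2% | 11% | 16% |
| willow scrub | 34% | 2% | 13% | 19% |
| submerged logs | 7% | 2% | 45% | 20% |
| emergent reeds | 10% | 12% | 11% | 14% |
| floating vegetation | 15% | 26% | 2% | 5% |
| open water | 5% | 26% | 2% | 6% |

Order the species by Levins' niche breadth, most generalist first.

Convert percentages to proportions (divide by 100).
Σp_IIIᵢ² = 0.27² + 0.02² + 0.34² + 0.07² + 0.10² + 0.15² + 0.05² = 0.0729 + 0.0004 + 0.1156 + 0.0049 + 0.0100 + 0.0225 + 0.0025 = 0.2288
B_III = 1 / 0.2288 = 4.3706
Σp_IVᵢ² = 0.30² + 0.02² + 0.02² + 0.02² + 0.12² + 0.26² + 0.26² = 0.0900 + 0.0004 + 0.0004 + 0.0004 + 0.0144 + 0.0676 + 0.0676 = 0.2408
B_IV = 1 / 0.2408 = 4.1528
Σp_Iᵢ² = 0.16² + 0.11² + 0.13² + 0.45² + 0.11² + 0.02² + 0.02² = 0.0256 + 0.0121 + 0.0169 + 0.2025 + 0.0121 + 0.0004 + 0.0004 = 0.2700
B_I = 1 / 0.2700 = 3.7037
Σp_IIᵢ² = 0.20² + 0.16² + 0.19² + 0.20² + 0.14² + 0.05² + 0.06² = 0.0400 + 0.0256 + 0.0361 + 0.0400 + 0.0196 + 0.0025 + 0.0036 = 0.1674
B_II = 1 / 0.1674 = 5.9737
Ranking by B (broadest → narrowest): morphospecies II (5.97) > morphospecies III (4.37) > morphospecies IV (4.15) > morphospecies I (3.70)

morphospecies II > morphospecies III > morphospecies IV > morphospecies I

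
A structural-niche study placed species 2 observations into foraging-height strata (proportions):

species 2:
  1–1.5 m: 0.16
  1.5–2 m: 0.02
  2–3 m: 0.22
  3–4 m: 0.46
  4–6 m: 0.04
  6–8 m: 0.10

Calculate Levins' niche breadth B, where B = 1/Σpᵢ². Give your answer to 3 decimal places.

Σpᵢ² = 0.16² + 0.02² + 0.22² + 0.46² + 0.04² + 0.10² = 0.0256 + 0.0004 + 0.0484 + 0.2116 + 0.0016 + 0.0100 = 0.2976
B = 1 / 0.2976 = 3.36022

3.360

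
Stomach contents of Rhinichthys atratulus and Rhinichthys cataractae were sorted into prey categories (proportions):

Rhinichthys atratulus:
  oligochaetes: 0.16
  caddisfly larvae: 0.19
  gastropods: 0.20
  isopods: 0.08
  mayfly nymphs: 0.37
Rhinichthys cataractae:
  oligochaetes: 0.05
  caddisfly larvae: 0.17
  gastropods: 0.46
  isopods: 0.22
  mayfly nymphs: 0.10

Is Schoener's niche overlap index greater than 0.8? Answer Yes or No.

No

Σ|p₁ᵢ − p₂ᵢ| = 0.11 + 0.02 + 0.26 + 0.14 + 0.27 = 0.80
D = 1 − ½ × 0.80 = 1 − 0.400 = 0.6000
D = 0.6000 < 0.8 → No.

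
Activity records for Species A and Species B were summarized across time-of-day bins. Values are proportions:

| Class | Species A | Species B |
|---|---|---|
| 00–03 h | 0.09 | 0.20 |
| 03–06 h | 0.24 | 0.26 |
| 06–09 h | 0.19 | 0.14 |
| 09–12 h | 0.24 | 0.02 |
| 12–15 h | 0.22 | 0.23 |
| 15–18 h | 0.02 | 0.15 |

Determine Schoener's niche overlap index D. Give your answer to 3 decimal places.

0.730

Σ|p₁ᵢ − p₂ᵢ| = 0.11 + 0.02 + 0.05 + 0.22 + 0.01 + 0.13 = 0.54
D = 1 − ½ × 0.54 = 1 − 0.270 = 0.73000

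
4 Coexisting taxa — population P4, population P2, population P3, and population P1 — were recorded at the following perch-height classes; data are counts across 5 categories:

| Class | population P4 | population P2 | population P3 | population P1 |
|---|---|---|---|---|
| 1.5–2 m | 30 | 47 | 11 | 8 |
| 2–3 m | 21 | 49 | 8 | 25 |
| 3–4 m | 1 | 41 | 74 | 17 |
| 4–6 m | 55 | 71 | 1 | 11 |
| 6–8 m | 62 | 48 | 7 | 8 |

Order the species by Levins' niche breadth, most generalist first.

population P2 > population P1 > population P4 > population P3

Proportions for population P4 (n=169): 30/169=0.1775, 21/169=0.1243, 1/169=0.0059, 55/169=0.3254, 62/169=0.3669
Proportions for population P2 (n=256): 47/256=0.1836, 49/256=0.1914, 41/256=0.1602, 71/256=0.2773, 48/256=0.1875
Proportions for population P3 (n=101): 11/101=0.1089, 8/101=0.0792, 74/101=0.7327, 1/101=0.0099, 7/101=0.0693
Proportions for population P1 (n=69): 8/69=0.1159, 25/69=0.3623, 17/69=0.2464, 11/69=0.1594, 8/69=0.1159
Σp_P4ᵢ² = 0.1775² + 0.1243² + 0.0059² + 0.3254² + 0.3669² = 0.031506 + 0.015450 + 0.000035 + 0.105885 + 0.134616 = 0.287492
B_P4 = 1 / 0.287492 = 3.4784
Σp_P2ᵢ² = 0.1836² + 0.1914² + 0.1602² + 0.2773² + 0.1875² = 0.033709 + 0.036634 + 0.025664 + 0.076895 + 0.035156 = 0.208058
B_P2 = 1 / 0.208058 = 4.8064
Σp_P3ᵢ² = 0.1089² + 0.0792² + 0.7327² + 0.0099² + 0.0693² = 0.011859 + 0.006273 + 0.536849 + 0.000098 + 0.004802 = 0.559881
B_P3 = 1 / 0.559881 = 1.7861
Σp_P1ᵢ² = 0.1159² + 0.3623² + 0.2464² + 0.1594² + 0.1159² = 0.013433 + 0.131261 + 0.060713 + 0.025408 + 0.013433 = 0.244248
B_P1 = 1 / 0.244248 = 4.0942
Ranking by B (broadest → narrowest): population P2 (4.81) > population P1 (4.09) > population P4 (3.48) > population P3 (1.79)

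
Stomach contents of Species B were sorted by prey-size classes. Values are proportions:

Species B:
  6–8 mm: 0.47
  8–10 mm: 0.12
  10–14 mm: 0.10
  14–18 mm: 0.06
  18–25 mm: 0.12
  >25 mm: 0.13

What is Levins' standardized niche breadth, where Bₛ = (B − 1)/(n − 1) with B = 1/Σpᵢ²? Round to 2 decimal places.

Σpᵢ² = 0.47² + 0.12² + 0.10² + 0.06² + 0.12² + 0.13² = 0.2209 + 0.0144 + 0.0100 + 0.0036 + 0.0144 + 0.0169 = 0.2802
B = 1 / 0.2802 = 3.5689
Bₛ = (B − 1)/(n − 1) = (3.5689 − 1)/(6 − 1) = 2.5689/5 = 0.5138

0.51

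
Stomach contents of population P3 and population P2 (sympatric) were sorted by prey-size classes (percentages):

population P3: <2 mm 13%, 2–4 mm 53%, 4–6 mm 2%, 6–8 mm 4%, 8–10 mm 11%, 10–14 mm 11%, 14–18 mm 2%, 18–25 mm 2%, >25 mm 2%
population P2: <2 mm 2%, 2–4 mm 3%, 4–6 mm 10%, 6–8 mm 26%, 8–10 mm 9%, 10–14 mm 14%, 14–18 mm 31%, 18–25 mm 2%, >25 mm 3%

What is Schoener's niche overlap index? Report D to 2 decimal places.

0.37

Convert percentages to proportions (divide by 100).
Σ|p₁ᵢ − p₂ᵢ| = 0.11 + 0.50 + 0.08 + 0.22 + 0.02 + 0.03 + 0.29 + 0.00 + 0.01 = 1.26
D = 1 − ½ × 1.26 = 1 − 0.630 = 0.3700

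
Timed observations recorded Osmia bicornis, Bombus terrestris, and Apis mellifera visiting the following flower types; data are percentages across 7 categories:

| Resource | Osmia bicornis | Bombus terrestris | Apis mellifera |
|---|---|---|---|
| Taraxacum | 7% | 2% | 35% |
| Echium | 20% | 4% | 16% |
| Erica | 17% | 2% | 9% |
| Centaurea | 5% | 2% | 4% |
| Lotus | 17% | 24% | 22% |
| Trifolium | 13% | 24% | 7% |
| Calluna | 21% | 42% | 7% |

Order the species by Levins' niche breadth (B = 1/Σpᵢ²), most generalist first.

Convert percentages to proportions (divide by 100).
Σp_bicoᵢ² = 0.07² + 0.20² + 0.17² + 0.05² + 0.17² + 0.13² + 0.21² = 0.0049 + 0.0400 + 0.0289 + 0.0025 + 0.0289 + 0.0169 + 0.0441 = 0.1662
B_bico = 1 / 0.1662 = 6.0168
Σp_terrᵢ² = 0.02² + 0.04² + 0.02² + 0.02² + 0.24² + 0.24² + 0.42² = 0.0004 + 0.0016 + 0.0004 + 0.0004 + 0.0576 + 0.0576 + 0.1764 = 0.2944
B_terr = 1 / 0.2944 = 3.3967
Σp_mellᵢ² = 0.35² + 0.16² + 0.09² + 0.04² + 0.22² + 0.07² + 0.07² = 0.1225 + 0.0256 + 0.0081 + 0.0016 + 0.0484 + 0.0049 + 0.0049 = 0.2160
B_mell = 1 / 0.2160 = 4.6296
Ranking by B (broadest → narrowest): Osmia bicornis (6.02) > Apis mellifera (4.63) > Bombus terrestris (3.40)

Osmia bicornis > Apis mellifera > Bombus terrestris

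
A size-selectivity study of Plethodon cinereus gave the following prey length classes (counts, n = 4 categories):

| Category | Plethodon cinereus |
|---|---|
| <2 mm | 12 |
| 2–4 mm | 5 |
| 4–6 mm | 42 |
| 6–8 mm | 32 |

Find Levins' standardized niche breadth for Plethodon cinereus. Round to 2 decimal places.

0.60

Proportions for Plethodon cinereus (n=91): 12/91=0.1319, 5/91=0.0549, 42/91=0.4615, 32/91=0.3516
Σpᵢ² = 0.1319² + 0.0549² + 0.4615² + 0.3516² = 0.017398 + 0.003014 + 0.212982 + 0.123623 = 0.357017
B = 1 / 0.357017 = 2.8010
Bₛ = (B − 1)/(n − 1) = (2.8010 − 1)/(4 − 1) = 1.8010/3 = 0.6003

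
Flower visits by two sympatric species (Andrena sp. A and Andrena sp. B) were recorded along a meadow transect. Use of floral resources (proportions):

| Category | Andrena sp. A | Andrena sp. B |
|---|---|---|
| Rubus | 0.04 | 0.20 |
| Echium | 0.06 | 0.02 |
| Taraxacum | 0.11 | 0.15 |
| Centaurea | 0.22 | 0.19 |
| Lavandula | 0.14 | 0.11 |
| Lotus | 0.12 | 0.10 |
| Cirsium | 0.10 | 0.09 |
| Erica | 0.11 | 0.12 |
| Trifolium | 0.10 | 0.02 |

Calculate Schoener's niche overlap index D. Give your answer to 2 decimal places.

0.79

Σ|p₁ᵢ − p₂ᵢ| = 0.16 + 0.04 + 0.04 + 0.03 + 0.03 + 0.02 + 0.01 + 0.01 + 0.08 = 0.42
D = 1 − ½ × 0.42 = 1 − 0.210 = 0.7900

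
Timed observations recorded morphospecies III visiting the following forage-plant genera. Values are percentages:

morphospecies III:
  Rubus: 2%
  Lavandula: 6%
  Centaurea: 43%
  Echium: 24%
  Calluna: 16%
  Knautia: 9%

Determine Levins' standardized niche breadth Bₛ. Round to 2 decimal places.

0.51

Convert percentages to proportions (divide by 100).
Σpᵢ² = 0.02² + 0.06² + 0.43² + 0.24² + 0.16² + 0.09² = 0.0004 + 0.0036 + 0.1849 + 0.0576 + 0.0256 + 0.0081 = 0.2802
B = 1 / 0.2802 = 3.5689
Bₛ = (B − 1)/(n − 1) = (3.5689 − 1)/(6 − 1) = 2.5689/5 = 0.5138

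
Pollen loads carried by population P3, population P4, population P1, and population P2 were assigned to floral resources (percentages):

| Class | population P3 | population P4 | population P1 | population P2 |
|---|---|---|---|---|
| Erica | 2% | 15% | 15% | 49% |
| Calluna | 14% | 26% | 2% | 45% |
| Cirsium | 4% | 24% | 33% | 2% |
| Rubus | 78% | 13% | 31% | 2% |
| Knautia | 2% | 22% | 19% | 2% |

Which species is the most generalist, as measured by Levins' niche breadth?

Convert percentages to proportions (divide by 100).
Σp_P3ᵢ² = 0.02² + 0.14² + 0.04² + 0.78² + 0.02² = 0.0004 + 0.0196 + 0.0016 + 0.6084 + 0.0004 = 0.6304
B_P3 = 1 / 0.6304 = 1.5863
Σp_P4ᵢ² = 0.15² + 0.26² + 0.24² + 0.13² + 0.22² = 0.0225 + 0.0676 + 0.0576 + 0.0169 + 0.0484 = 0.2130
B_P4 = 1 / 0.2130 = 4.6948
Σp_P1ᵢ² = 0.15² + 0.02² + 0.33² + 0.31² + 0.19² = 0.0225 + 0.0004 + 0.1089 + 0.0961 + 0.0361 = 0.2640
B_P1 = 1 / 0.2640 = 3.7879
Σp_P2ᵢ² = 0.49² + 0.45² + 0.02² + 0.02² + 0.02² = 0.2401 + 0.2025 + 0.0004 + 0.0004 + 0.0004 = 0.4438
B_P2 = 1 / 0.4438 = 2.2533
Highest B → broadest niche (most generalist): population P4 (B = 4.69).

population P4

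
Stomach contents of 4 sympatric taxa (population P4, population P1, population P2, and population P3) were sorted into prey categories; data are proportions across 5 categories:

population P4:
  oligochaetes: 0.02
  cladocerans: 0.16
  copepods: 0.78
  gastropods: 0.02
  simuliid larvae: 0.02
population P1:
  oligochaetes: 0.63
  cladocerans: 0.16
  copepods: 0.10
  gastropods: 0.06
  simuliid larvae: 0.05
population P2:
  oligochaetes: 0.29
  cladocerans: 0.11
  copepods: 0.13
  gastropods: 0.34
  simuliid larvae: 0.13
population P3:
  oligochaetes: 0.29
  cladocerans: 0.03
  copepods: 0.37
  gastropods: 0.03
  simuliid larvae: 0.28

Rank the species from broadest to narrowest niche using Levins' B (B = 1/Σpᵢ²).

Σp_P4ᵢ² = 0.02² + 0.16² + 0.78² + 0.02² + 0.02² = 0.0004 + 0.0256 + 0.6084 + 0.0004 + 0.0004 = 0.6352
B_P4 = 1 / 0.6352 = 1.5743
Σp_P1ᵢ² = 0.63² + 0.16² + 0.10² + 0.06² + 0.05² = 0.3969 + 0.0256 + 0.0100 + 0.0036 + 0.0025 = 0.4386
B_P1 = 1 / 0.4386 = 2.2800
Σp_P2ᵢ² = 0.29² + 0.11² + 0.13² + 0.34² + 0.13² = 0.0841 + 0.0121 + 0.0169 + 0.1156 + 0.0169 = 0.2456
B_P2 = 1 / 0.2456 = 4.0717
Σp_P3ᵢ² = 0.29² + 0.03² + 0.37² + 0.03² + 0.28² = 0.0841 + 0.0009 + 0.1369 + 0.0009 + 0.0784 = 0.3012
B_P3 = 1 / 0.3012 = 3.3201
Ranking by B (broadest → narrowest): population P2 (4.07) > population P3 (3.32) > population P1 (2.28) > population P4 (1.57)

population P2 > population P3 > population P1 > population P4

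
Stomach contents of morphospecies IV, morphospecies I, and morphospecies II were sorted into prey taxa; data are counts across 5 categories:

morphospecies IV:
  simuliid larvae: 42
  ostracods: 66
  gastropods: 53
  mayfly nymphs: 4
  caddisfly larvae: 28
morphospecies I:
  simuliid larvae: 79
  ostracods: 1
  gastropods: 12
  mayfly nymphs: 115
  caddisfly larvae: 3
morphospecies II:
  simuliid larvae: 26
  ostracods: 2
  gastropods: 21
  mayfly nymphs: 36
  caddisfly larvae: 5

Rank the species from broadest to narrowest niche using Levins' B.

morphospecies IV > morphospecies II > morphospecies I

Proportions for morphospecies IV (n=193): 42/193=0.2176, 66/193=0.3420, 53/193=0.2746, 4/193=0.0207, 28/193=0.1451
Proportions for morphospecies I (n=210): 79/210=0.3762, 1/210=0.0048, 12/210=0.0571, 115/210=0.5476, 3/210=0.0143
Proportions for morphospecies II (n=90): 26/90=0.2889, 2/90=0.0222, 21/90=0.2333, 36/90=0.4000, 5/90=0.0556
Σp_IVᵢ² = 0.2176² + 0.3420² + 0.2746² + 0.0207² + 0.1451² = 0.047350 + 0.116964 + 0.075405 + 0.000428 + 0.021054 = 0.261201
B_IV = 1 / 0.261201 = 3.8285
Σp_Iᵢ² = 0.3762² + 0.0048² + 0.0571² + 0.5476² + 0.0143² = 0.141526 + 0.000023 + 0.003260 + 0.299866 + 0.000204 = 0.444879
B_I = 1 / 0.444879 = 2.2478
Σp_IIᵢ² = 0.2889² + 0.0222² + 0.2333² + 0.4000² + 0.0556² = 0.083463 + 0.000493 + 0.054429 + 0.160000 + 0.003091 = 0.301476
B_II = 1 / 0.301476 = 3.3170
Ranking by B (broadest → narrowest): morphospecies IV (3.83) > morphospecies II (3.32) > morphospecies I (2.25)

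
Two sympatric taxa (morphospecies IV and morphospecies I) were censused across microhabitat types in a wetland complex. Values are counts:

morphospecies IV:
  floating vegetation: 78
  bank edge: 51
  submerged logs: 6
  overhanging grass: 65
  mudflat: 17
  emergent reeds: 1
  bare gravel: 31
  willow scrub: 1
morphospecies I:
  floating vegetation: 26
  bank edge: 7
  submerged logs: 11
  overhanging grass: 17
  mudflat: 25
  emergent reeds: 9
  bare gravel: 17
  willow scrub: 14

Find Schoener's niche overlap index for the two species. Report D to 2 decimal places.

0.62

Proportions for morphospecies IV (n=250): 78/250=0.3120, 51/250=0.2040, 6/250=0.0240, 65/250=0.2600, 17/250=0.0680, 1/250=0.0040, 31/250=0.1240, 1/250=0.0040
Proportions for morphospecies I (n=126): 26/126=0.2063, 7/126=0.0556, 11/126=0.0873, 17/126=0.1349, 25/126=0.1984, 9/126=0.0714, 17/126=0.1349, 14/126=0.1111
Σ|p₁ᵢ − p₂ᵢ| = 0.1057 + 0.1484 + 0.0633 + 0.1251 + 0.1304 + 0.0674 + 0.0109 + 0.1071 = 0.7583
D = 1 − ½ × 0.7583 = 1 − 0.37915 = 0.62085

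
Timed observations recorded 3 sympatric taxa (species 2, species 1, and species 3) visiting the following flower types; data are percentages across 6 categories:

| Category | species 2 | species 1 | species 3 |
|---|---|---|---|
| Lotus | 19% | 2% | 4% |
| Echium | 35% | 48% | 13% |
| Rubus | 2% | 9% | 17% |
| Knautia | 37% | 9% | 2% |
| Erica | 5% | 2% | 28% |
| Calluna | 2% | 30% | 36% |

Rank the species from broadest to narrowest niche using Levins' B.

species 3 > species 2 > species 1

Convert percentages to proportions (divide by 100).
Σp_2ᵢ² = 0.19² + 0.35² + 0.02² + 0.37² + 0.05² + 0.02² = 0.0361 + 0.1225 + 0.0004 + 0.1369 + 0.0025 + 0.0004 = 0.2988
B_2 = 1 / 0.2988 = 3.3467
Σp_1ᵢ² = 0.02² + 0.48² + 0.09² + 0.09² + 0.02² + 0.30² = 0.0004 + 0.2304 + 0.0081 + 0.0081 + 0.0004 + 0.0900 = 0.3374
B_1 = 1 / 0.3374 = 2.9638
Σp_3ᵢ² = 0.04² + 0.13² + 0.17² + 0.02² + 0.28² + 0.36² = 0.0016 + 0.0169 + 0.0289 + 0.0004 + 0.0784 + 0.1296 = 0.2558
B_3 = 1 / 0.2558 = 3.9093
Ranking by B (broadest → narrowest): species 3 (3.91) > species 2 (3.35) > species 1 (2.96)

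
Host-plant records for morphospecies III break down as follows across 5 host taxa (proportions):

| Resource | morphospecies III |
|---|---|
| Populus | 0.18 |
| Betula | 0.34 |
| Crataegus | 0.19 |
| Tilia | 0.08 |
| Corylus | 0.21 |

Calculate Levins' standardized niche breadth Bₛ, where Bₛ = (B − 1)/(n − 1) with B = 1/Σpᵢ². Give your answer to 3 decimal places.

0.816

Σpᵢ² = 0.18² + 0.34² + 0.19² + 0.08² + 0.21² = 0.0324 + 0.1156 + 0.0361 + 0.0064 + 0.0441 = 0.2346
B = 1 / 0.2346 = 4.26257
Bₛ = (B − 1)/(n − 1) = (4.26257 − 1)/(5 − 1) = 3.26257/4 = 0.81564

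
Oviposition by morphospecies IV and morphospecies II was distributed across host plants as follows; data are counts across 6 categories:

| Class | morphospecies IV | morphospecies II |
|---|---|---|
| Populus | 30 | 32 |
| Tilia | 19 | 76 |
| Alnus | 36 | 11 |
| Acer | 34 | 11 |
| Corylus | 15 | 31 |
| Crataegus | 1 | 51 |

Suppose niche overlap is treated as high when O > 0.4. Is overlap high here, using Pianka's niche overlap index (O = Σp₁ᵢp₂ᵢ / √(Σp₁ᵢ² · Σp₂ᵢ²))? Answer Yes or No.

Yes

Proportions for morphospecies IV (n=135): 30/135=0.2222, 19/135=0.1407, 36/135=0.2667, 34/135=0.2519, 15/135=0.1111, 1/135=0.0074
Proportions for morphospecies II (n=212): 32/212=0.1509, 76/212=0.3585, 11/212=0.0519, 11/212=0.0519, 31/212=0.1462, 51/212=0.2406
Σ p₁ᵢp₂ᵢ = 0.033530 + 0.050441 + 0.013842 + 0.013074 + 0.016243 + 0.001780 = 0.128910
Σp_1ᵢ² = 0.2222² + 0.1407² + 0.2667² + 0.2519² + 0.1111² + 0.0074² = 0.049373 + 0.019796 + 0.071129 + 0.063454 + 0.012343 + 0.000055 = 0.216150
Σp_2ᵢ² = 0.1509² + 0.3585² + 0.0519² + 0.0519² + 0.1462² + 0.2406² = 0.022771 + 0.128522 + 0.002694 + 0.002694 + 0.021374 + 0.057888 = 0.235943
O = 0.128910 / √(0.216150 × 0.235943) = 0.128910 / 0.2258298 = 0.5708
O = 0.5708 > 0.4 → Yes.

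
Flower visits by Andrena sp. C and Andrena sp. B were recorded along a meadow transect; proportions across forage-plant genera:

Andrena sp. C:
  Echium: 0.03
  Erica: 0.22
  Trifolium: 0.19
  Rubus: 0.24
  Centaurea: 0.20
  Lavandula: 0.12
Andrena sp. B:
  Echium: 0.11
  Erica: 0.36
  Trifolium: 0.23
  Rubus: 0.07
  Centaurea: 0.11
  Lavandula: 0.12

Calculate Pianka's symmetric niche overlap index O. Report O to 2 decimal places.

Σ p₁ᵢp₂ᵢ = 0.0033 + 0.0792 + 0.0437 + 0.0168 + 0.0220 + 0.0144 = 0.1794
Σp_1ᵢ² = 0.03² + 0.22² + 0.19² + 0.24² + 0.20² + 0.12² = 0.0009 + 0.0484 + 0.0361 + 0.0576 + 0.0400 + 0.0144 = 0.1974
Σp_2ᵢ² = 0.11² + 0.36² + 0.23² + 0.07² + 0.11² + 0.12² = 0.0121 + 0.1296 + 0.0529 + 0.0049 + 0.0121 + 0.0144 = 0.2260
O = 0.1794 / √(0.1974 × 0.2260) = 0.1794 / 0.21122 = 0.8494

0.85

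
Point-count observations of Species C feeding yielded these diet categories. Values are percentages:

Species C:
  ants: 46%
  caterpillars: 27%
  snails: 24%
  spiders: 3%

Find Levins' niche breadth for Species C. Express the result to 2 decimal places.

Convert percentages to proportions (divide by 100).
Σpᵢ² = 0.46² + 0.27² + 0.24² + 0.03² = 0.2116 + 0.0729 + 0.0576 + 0.0009 = 0.3430
B = 1 / 0.3430 = 2.9155

2.92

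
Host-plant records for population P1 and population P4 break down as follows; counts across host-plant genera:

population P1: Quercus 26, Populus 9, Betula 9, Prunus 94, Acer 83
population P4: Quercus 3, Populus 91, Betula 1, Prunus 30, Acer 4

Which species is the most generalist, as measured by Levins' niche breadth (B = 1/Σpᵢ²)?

Proportions for population P1 (n=221): 26/221=0.1176, 9/221=0.0407, 9/221=0.0407, 94/221=0.4253, 83/221=0.3756
Proportions for population P4 (n=129): 3/129=0.0233, 91/129=0.7054, 1/129=0.0078, 30/129=0.2326, 4/129=0.0310
Σp_P1ᵢ² = 0.1176² + 0.0407² + 0.0407² + 0.4253² + 0.3756² = 0.013830 + 0.001656 + 0.001656 + 0.180880 + 0.141075 = 0.339097
B_P1 = 1 / 0.339097 = 2.9490
Σp_P4ᵢ² = 0.0233² + 0.7054² + 0.0078² + 0.2326² + 0.0310² = 0.000543 + 0.497589 + 0.000061 + 0.054103 + 0.000961 = 0.553257
B_P4 = 1 / 0.553257 = 1.8075
Highest B → broadest niche (most generalist): population P1 (B = 2.95).

population P1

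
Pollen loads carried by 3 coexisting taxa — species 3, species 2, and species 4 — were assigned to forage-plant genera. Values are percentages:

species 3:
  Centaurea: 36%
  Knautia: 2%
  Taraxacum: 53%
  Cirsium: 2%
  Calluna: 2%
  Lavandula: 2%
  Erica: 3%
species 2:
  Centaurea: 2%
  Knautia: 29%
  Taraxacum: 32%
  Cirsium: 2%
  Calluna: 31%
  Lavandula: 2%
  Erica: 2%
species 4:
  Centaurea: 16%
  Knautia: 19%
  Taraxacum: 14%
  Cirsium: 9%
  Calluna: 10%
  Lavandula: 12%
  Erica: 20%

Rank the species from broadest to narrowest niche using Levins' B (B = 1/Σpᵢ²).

Convert percentages to proportions (divide by 100).
Σp_3ᵢ² = 0.36² + 0.02² + 0.53² + 0.02² + 0.02² + 0.02² + 0.03² = 0.1296 + 0.0004 + 0.2809 + 0.0004 + 0.0004 + 0.0004 + 0.0009 = 0.4130
B_3 = 1 / 0.4130 = 2.4213
Σp_2ᵢ² = 0.02² + 0.29² + 0.32² + 0.02² + 0.31² + 0.02² + 0.02² = 0.0004 + 0.0841 + 0.1024 + 0.0004 + 0.0961 + 0.0004 + 0.0004 = 0.2842
B_2 = 1 / 0.2842 = 3.5186
Σp_4ᵢ² = 0.16² + 0.19² + 0.14² + 0.09² + 0.10² + 0.12² + 0.20² = 0.0256 + 0.0361 + 0.0196 + 0.0081 + 0.0100 + 0.0144 + 0.0400 = 0.1538
B_4 = 1 / 0.1538 = 6.5020
Ranking by B (broadest → narrowest): species 4 (6.50) > species 2 (3.52) > species 3 (2.42)

species 4 > species 2 > species 3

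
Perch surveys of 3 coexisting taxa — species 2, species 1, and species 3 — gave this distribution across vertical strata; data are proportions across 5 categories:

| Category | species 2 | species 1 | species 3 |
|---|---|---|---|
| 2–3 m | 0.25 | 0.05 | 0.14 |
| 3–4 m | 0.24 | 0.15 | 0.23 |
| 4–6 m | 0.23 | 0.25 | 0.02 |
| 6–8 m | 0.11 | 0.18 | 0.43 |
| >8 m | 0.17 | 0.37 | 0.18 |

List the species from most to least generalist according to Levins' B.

species 2 > species 1 > species 3

Σp_2ᵢ² = 0.25² + 0.24² + 0.23² + 0.11² + 0.17² = 0.0625 + 0.0576 + 0.0529 + 0.0121 + 0.0289 = 0.2140
B_2 = 1 / 0.2140 = 4.6729
Σp_1ᵢ² = 0.05² + 0.15² + 0.25² + 0.18² + 0.37² = 0.0025 + 0.0225 + 0.0625 + 0.0324 + 0.1369 = 0.2568
B_1 = 1 / 0.2568 = 3.8941
Σp_3ᵢ² = 0.14² + 0.23² + 0.02² + 0.43² + 0.18² = 0.0196 + 0.0529 + 0.0004 + 0.1849 + 0.0324 = 0.2902
B_3 = 1 / 0.2902 = 3.4459
Ranking by B (broadest → narrowest): species 2 (4.67) > species 1 (3.89) > species 3 (3.45)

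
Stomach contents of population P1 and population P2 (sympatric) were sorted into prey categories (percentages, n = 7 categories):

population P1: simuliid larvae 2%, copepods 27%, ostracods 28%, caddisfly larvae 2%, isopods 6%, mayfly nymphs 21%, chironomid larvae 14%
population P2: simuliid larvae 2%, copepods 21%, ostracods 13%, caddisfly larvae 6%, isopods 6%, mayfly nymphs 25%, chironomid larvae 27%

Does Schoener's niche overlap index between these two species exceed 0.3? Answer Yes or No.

Yes

Convert percentages to proportions (divide by 100).
Σ|p₁ᵢ − p₂ᵢ| = 0.00 + 0.06 + 0.15 + 0.04 + 0.00 + 0.04 + 0.13 = 0.42
D = 1 − ½ × 0.42 = 1 − 0.210 = 0.7900
D = 0.7900 > 0.3 → Yes.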